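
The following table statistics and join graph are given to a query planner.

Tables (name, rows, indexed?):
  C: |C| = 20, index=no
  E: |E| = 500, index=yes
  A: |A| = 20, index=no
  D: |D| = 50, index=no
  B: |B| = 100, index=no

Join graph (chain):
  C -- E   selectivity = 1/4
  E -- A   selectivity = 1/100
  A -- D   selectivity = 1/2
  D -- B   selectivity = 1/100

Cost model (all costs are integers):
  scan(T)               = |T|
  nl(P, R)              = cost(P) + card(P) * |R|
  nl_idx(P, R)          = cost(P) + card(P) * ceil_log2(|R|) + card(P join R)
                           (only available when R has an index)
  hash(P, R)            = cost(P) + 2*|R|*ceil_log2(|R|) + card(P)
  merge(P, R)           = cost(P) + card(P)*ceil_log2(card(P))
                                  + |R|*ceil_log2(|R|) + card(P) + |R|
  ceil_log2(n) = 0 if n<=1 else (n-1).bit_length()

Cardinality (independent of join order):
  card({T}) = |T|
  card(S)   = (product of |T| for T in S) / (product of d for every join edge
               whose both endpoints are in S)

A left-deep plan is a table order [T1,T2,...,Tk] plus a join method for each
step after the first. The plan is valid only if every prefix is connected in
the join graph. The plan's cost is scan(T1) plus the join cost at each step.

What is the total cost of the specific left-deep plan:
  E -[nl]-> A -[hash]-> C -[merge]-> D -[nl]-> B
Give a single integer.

step 1: scan E: cost=500, card=500
step 2: join A via nl
    card(P join A) = 500*20/(100) = 100
    cost = 500 + 500*20 = 10500
step 3: join C via hash
    card(P join C) = 100*20/(4) = 500
    cost = 10500 + 2*20*5 + 100 = 10800
step 4: join D via merge
    card(P join D) = 500*50/(2) = 12500
    cost = 10800 + 500*9 + 50*6 + 500 + 50 = 16150
step 5: join B via nl
    card(P join B) = 12500*100/(100) = 12500
    cost = 16150 + 12500*100 = 1266150

1266150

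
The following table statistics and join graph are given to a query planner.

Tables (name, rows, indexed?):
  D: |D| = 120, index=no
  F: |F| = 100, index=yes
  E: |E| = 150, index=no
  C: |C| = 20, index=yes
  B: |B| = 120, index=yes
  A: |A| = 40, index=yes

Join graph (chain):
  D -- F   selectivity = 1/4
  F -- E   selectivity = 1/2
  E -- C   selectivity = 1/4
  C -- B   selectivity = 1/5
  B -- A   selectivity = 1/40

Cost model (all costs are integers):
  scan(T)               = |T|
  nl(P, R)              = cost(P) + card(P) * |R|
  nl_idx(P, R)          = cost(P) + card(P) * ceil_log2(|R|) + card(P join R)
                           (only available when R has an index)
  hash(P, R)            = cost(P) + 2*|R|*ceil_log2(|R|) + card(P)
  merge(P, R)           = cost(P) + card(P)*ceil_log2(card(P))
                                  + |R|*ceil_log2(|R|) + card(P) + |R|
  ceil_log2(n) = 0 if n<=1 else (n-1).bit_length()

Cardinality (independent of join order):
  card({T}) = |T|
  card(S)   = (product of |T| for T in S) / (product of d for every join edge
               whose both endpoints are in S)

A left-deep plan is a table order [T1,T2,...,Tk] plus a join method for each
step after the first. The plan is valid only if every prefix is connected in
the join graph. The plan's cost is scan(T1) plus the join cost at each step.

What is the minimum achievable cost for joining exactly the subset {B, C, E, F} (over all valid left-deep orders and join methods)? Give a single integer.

Selinger DP over subsets of {B,C,E,F}:
  {F}: scan cost=100, card=100
  {E}: scan cost=150, card=150
  {C}: scan cost=20, card=20
  {B}: scan cost=120, card=120
  {EF}: card=7500; try (F,hash)→1700, (E,merge)→2250, (F,merge)→2300, (E,hash)→2600, (F,nl_idx)→8700, (E,nl)→15100 …(+1); best=1700 via (F,hash)
  {CE}: card=750; try (C,hash)→500, (E,merge)→1490, (C,merge)→1620, (C,nl_idx)→1650, (E,hash)→2440, (E,nl)→3020 …(+1); best=500 via (C,hash)
  {BC}: card=480; try (C,hash)→440, (B,nl_idx)→640, (B,merge)→1100, (C,merge)→1200, (C,nl_idx)→1200, (B,hash)→1720 …(+2); best=440 via (C,hash)
  {CEF}: card=37500; try (F,hash)→2650, (C,hash)→9400, (F,merge)→9550, (F,nl_idx)→43250, (F,nl)→75500, (C,nl_idx)→76700 …(+2); best=2650 via (F,hash)
  {BCE}: card=18000; try (B,hash)→2930, (E,hash)→3320, (E,merge)→6590, (B,merge)→9710, (B,nl_idx)→23750, (E,nl)→72440 …(+1); best=2930 via (B,hash)
  {BCEF}: card=900000; try (F,hash)→22330, (B,hash)→41830, (F,merge)→291730, (B,merge)→641110, (F,nl_idx)→1028930, (B,nl_idx)→1165150 …(+2); best=22330 via (F,hash)

22330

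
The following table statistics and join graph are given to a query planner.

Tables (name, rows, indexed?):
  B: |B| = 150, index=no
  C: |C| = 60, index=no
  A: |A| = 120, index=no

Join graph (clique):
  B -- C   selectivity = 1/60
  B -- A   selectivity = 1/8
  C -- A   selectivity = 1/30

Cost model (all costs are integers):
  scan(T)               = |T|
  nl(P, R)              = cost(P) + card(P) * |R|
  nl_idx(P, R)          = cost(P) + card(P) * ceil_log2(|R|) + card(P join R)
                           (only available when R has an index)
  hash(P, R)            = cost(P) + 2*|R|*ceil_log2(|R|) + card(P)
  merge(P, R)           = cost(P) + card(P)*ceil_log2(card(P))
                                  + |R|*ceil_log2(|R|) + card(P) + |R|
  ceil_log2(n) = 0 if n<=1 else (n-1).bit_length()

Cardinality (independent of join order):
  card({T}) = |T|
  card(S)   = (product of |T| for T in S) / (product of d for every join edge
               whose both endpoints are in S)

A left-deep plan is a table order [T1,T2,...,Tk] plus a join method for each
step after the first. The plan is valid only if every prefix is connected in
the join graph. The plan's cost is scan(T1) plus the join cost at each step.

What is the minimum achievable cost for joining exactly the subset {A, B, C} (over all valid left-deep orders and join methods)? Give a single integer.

Selinger DP over subsets of {A,B,C}:
  {B}: scan cost=150, card=150
  {C}: scan cost=60, card=60
  {A}: scan cost=120, card=120
  {BC}: card=150; try (C,hash)→1020, (B,merge)→1830, (C,merge)→1920, (B,hash)→2520, (B,nl)→9060, (C,nl)→9150; best=1020 via (C,hash)
  {AB}: card=2250; try (A,hash)→1980, (B,merge)→2430, (A,merge)→2460, (B,hash)→2640, (B,nl)→18120, (A,nl)→18150; best=1980 via (A,hash)
  {AC}: card=240; try (C,hash)→960, (A,merge)→1440, (C,merge)→1500, (A,hash)→1800, (A,nl)→7260, (C,nl)→7320; best=960 via (C,hash)
  {ABC}: card=75; try (A,hash)→2850, (A,merge)→3330, (B,hash)→3600, (B,merge)→4470, (C,hash)→4950, (A,nl)→19020 …(+3); best=2850 via (A,hash)

2850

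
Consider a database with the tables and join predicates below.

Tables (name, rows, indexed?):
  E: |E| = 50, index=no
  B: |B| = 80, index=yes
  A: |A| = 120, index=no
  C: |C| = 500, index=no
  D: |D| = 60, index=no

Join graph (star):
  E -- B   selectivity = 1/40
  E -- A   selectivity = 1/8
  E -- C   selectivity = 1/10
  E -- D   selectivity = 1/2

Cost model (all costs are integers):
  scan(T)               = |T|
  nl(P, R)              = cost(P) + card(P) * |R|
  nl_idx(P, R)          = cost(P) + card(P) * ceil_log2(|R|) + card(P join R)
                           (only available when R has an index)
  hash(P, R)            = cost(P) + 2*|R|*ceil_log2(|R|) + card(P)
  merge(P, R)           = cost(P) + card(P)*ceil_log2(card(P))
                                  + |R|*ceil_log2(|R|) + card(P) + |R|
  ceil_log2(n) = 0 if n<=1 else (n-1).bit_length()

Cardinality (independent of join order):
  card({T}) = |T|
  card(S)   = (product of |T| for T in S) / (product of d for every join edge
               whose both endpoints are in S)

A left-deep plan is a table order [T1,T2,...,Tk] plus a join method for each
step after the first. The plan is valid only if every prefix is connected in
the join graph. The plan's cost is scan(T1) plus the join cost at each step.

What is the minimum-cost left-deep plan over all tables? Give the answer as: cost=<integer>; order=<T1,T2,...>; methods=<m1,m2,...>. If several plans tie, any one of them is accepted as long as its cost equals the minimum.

cost=58480; order=E,B,A,D,C; methods=nl_idx,merge,hash,hash

Selinger DP (subsets sized 1..n):
  {E}: scan cost=50, card=50
  {B}: scan cost=80, card=80
  {A}: scan cost=120, card=120
  {C}: scan cost=500, card=500
  {D}: scan cost=60, card=60
  {BE}: card=100; try (B,nl_idx)→500, (E,hash)→760, (B,merge)→1040, (E,merge)→1070, (B,hash)→1220, (B,nl)→4050 …(+1); best=500 via (B,nl_idx)
  {AE}: card=750; try (E,hash)→840, (A,merge)→1360, (E,merge)→1430, (A,hash)→1780, (A,nl)→6050, (E,nl)→6120; best=840 via (E,hash)
  {CE}: card=2500; try (E,hash)→1600, (C,merge)→5400, (E,merge)→5850, (C,hash)→9100, (C,nl)→25050, (E,nl)→25500; best=1600 via (E,hash)
  {DE}: card=1500; try (E,hash)→720, (D,hash)→820, (D,merge)→820, (E,merge)→830, (D,nl)→3050, (E,nl)→3060; best=720 via (E,hash)
  {ABE}: card=1500; try (A,merge)→2260, (A,hash)→2280, (B,hash)→2710, (B,nl_idx)→7590, (B,merge)→9730, (A,nl)→12500 …(+1); best=2260 via (A,merge)
  {BCE}: card=5000; try (B,hash)→5220, (C,merge)→6300, (C,hash)→9600, (B,nl_idx)→24100, (B,merge)→34740, (C,nl)→50500 …(+1); best=5220 via (B,hash)
  {BDE}: card=3000; try (D,hash)→1320, (D,merge)→1720, (B,hash)→3340, (D,nl)→6500, (B,nl_idx)→14220, (B,merge)→19360 …(+1); best=1320 via (D,hash)
  {ACE}: card=37500; try (A,hash)→5780, (C,hash)→10590, (C,merge)→14090, (A,merge)→35060, (A,nl)→301600, (C,nl)→375840; best=5780 via (A,hash)
  {ADE}: card=22500; try (D,hash)→2310, (A,hash)→3900, (D,merge)→9510, (A,merge)→19680, (D,nl)→45840, (A,nl)→180720; best=2310 via (D,hash)
  {CDE}: card=75000; try (D,hash)→4820, (C,hash)→11220, (C,merge)→23720, (D,merge)→34520, (D,nl)→151600, (C,nl)→750720; best=4820 via (D,hash)
  {ABCE}: card=75000; try (A,hash)→11900, (C,hash)→12760, (C,merge)→25260, (B,hash)→44400, (A,merge)→76180, (B,nl_idx)→343280 …(+4); best=11900 via (A,hash)
  {ABDE}: card=45000; try (D,hash)→4480, (A,hash)→6000, (D,merge)→20680, (B,hash)→25930, (A,merge)→41280, (D,nl)→92260 …(+4); best=4480 via (D,hash)
  {BCDE}: card=150000; try (D,hash)→10940, (C,hash)→13320, (C,merge)→45320, (D,merge)→75640, (B,hash)→80940, (D,nl)→305220 …(+4); best=10940 via (D,hash)
  {ACDE}: card=1125000; try (C,hash)→33810, (D,hash)→44000, (A,hash)→81500, (C,merge)→367310, (D,merge)→643700, (A,merge)→1355780 …(+3); best=33810 via (C,hash)
  {ABCDE}: card=2250000; try (C,hash)→58480, (D,hash)→87620, (A,hash)→162620, (C,merge)→774480, (B,hash)→1159930, (D,merge)→1362320 …(+7); best=58480 via (C,hash)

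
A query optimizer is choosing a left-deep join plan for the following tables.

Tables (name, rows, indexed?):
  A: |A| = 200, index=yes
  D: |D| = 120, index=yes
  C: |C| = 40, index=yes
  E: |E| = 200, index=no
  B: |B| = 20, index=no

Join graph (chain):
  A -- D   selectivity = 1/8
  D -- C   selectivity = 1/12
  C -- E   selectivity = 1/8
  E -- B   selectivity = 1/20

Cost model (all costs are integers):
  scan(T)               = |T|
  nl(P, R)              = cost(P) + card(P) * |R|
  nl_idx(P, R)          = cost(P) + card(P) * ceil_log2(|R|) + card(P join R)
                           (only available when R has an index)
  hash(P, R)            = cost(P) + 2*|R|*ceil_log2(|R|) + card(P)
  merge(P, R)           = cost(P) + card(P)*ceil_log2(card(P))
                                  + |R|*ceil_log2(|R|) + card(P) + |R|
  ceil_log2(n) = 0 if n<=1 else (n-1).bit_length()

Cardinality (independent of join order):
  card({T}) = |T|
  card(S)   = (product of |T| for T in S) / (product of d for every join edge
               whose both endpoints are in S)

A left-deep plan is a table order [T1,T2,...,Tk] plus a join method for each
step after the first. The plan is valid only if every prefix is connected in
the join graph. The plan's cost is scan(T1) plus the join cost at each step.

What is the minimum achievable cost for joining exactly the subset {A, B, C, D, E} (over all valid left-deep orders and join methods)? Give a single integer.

17160

Selinger DP over subsets of {A,B,C,D,E}:
  {A}: scan cost=200, card=200
  {D}: scan cost=120, card=120
  {C}: scan cost=40, card=40
  {E}: scan cost=200, card=200
  {B}: scan cost=20, card=20
  {AD}: card=3000; try (D,hash)→2080, (A,merge)→2880, (D,merge)→2960, (A,hash)→3440, (A,nl_idx)→4080, (D,nl_idx)→4600 …(+2); best=2080 via (D,hash)
  {CD}: card=400; try (D,nl_idx)→720, (C,hash)→720, (C,nl_idx)→1240, (D,merge)→1280, (C,merge)→1360, (D,hash)→1760 …(+2); best=720 via (D,nl_idx)
  {CE}: card=1000; try (C,hash)→880, (E,merge)→2120, (C,merge)→2280, (C,nl_idx)→2400, (E,hash)→3280, (E,nl)→8040 …(+1); best=880 via (C,hash)
  {BE}: card=200; try (B,hash)→600, (E,merge)→1940, (B,merge)→2120, (E,hash)→3240, (E,nl)→4020, (B,nl)→4200; best=600 via (B,hash)
  {ACD}: card=10000; try (A,hash)→4320, (C,hash)→5560, (A,merge)→6520, (A,nl_idx)→13920, (C,nl_idx)→30080, (C,merge)→41360 …(+2); best=4320 via (A,hash)
  {CDE}: card=10000; try (D,hash)→3560, (E,hash)→4320, (E,merge)→6520, (D,merge)→12840, (D,nl_idx)→17880, (E,nl)→80720 …(+1); best=3560 via (D,hash)
  {BCE}: card=1000; try (C,hash)→1280, (B,hash)→2080, (C,merge)→2680, (C,nl_idx)→2800, (C,nl)→8600, (B,merge)→12000 …(+1); best=1280 via (C,hash)
  {ACDE}: card=250000; try (A,hash)→16760, (E,hash)→17520, (A,merge)→155360, (E,merge)→156120, (A,nl_idx)→333560, (A,nl)→2003560 …(+1); best=16760 via (A,hash)
  {BCDE}: card=10000; try (D,hash)→3960, (D,merge)→13240, (B,hash)→13760, (D,nl_idx)→18280, (D,nl)→121280, (B,merge)→153680 …(+1); best=3960 via (D,hash)
  {ABCDE}: card=250000; try (A,hash)→17160, (A,merge)→155760, (B,hash)→266960, (A,nl_idx)→333960, (A,nl)→2003960, (B,merge)→4766880 …(+1); best=17160 via (A,hash)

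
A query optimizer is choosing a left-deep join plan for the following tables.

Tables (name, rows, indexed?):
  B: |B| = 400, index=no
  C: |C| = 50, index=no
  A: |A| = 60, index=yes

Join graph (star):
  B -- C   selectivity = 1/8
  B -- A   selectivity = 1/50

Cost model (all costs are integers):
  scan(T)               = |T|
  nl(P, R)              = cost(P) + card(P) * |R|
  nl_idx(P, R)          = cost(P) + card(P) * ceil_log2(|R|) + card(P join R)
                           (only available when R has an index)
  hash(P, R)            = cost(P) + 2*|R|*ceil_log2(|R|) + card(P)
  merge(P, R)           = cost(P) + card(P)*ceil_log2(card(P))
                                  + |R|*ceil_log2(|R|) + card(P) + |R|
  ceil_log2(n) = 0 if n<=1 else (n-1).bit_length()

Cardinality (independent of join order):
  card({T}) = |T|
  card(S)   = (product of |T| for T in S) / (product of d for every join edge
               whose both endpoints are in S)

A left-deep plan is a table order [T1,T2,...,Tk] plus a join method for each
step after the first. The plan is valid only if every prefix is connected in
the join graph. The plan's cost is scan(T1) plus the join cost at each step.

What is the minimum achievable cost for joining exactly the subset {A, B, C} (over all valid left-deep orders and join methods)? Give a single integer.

Selinger DP over subsets of {A,B,C}:
  {B}: scan cost=400, card=400
  {C}: scan cost=50, card=50
  {A}: scan cost=60, card=60
  {BC}: card=2500; try (C,hash)→1400, (B,merge)→4400, (C,merge)→4750, (B,hash)→7300, (B,nl)→20050, (C,nl)→20400; best=1400 via (C,hash)
  {AB}: card=480; try (A,hash)→1520, (A,nl_idx)→3280, (B,merge)→4480, (A,merge)→4820, (B,hash)→7320, (B,nl)→24060 …(+1); best=1520 via (A,hash)
  {ABC}: card=3000; try (C,hash)→2600, (A,hash)→4620, (C,merge)→6670, (A,nl_idx)→19400, (C,nl)→25520, (A,merge)→34320 …(+1); best=2600 via (C,hash)

2600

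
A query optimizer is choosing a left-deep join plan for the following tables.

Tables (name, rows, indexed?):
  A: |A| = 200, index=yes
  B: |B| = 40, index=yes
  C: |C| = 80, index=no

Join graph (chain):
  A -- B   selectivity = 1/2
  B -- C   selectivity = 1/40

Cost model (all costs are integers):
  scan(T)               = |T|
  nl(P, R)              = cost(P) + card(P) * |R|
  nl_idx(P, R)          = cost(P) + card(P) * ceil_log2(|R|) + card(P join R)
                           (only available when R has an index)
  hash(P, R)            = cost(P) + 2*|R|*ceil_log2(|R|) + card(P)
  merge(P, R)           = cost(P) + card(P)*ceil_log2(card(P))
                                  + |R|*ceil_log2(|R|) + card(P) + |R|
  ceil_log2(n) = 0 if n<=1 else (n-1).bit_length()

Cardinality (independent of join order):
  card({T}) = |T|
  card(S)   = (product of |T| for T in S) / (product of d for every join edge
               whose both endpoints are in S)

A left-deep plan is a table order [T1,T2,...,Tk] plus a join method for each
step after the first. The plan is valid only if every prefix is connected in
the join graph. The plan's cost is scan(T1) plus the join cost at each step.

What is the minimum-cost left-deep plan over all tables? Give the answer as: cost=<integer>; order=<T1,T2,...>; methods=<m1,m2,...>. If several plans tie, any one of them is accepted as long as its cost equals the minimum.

Selinger DP (subsets sized 1..n):
  {A}: scan cost=200, card=200
  {B}: scan cost=40, card=40
  {C}: scan cost=80, card=80
  {AB}: card=4000; try (B,hash)→880, (A,merge)→2120, (B,merge)→2280, (A,hash)→3280, (A,nl_idx)→4360, (B,nl_idx)→5400 …(+2); best=880 via (B,hash)
  {BC}: card=80; try (B,hash)→640, (B,nl_idx)→640, (C,merge)→960, (B,merge)→1000, (C,hash)→1200, (C,nl)→3240 …(+1); best=640 via (B,hash)
  {ABC}: card=8000; try (A,merge)→3080, (A,hash)→3920, (C,hash)→6000, (A,nl_idx)→9280, (A,nl)→16640, (C,merge)→53520 …(+1); best=3080 via (A,merge)

cost=3080; order=C,B,A; methods=hash,merge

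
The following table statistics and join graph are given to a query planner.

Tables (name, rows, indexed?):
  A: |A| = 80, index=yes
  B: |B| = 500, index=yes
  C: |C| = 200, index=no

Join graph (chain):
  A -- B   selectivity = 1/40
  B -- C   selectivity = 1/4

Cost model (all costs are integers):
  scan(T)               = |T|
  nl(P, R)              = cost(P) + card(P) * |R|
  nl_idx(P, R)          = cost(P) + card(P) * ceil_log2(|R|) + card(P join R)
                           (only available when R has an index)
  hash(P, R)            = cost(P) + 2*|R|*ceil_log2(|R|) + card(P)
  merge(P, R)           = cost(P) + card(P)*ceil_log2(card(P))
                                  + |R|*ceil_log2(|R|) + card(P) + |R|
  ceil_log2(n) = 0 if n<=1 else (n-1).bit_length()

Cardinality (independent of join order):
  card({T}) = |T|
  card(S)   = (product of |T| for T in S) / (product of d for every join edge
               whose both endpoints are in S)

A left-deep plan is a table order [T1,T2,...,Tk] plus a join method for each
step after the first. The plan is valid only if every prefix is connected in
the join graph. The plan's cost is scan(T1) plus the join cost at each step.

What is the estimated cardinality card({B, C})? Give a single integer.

25000

Tables in S: B(500), C(200)
Edges inside S: B-C(d=4)
numerator = 500 * 200 = 100000
denominator = 4 = 4
card(S) = 100000 / 4 = 25000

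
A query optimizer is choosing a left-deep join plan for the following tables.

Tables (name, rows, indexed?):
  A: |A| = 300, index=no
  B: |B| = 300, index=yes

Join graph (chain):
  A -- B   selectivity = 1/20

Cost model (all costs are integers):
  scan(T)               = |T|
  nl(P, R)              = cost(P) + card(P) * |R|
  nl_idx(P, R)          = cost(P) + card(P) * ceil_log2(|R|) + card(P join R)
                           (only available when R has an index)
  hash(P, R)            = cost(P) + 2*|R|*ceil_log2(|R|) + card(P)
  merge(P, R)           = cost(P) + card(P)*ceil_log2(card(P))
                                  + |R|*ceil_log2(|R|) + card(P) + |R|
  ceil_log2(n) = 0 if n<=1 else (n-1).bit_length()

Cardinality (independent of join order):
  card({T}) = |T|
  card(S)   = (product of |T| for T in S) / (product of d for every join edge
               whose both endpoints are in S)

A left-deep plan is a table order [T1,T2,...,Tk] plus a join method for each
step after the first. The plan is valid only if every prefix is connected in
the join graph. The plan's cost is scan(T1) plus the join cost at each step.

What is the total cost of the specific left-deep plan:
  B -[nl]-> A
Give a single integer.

90300

step 1: scan B: cost=300, card=300
step 2: join A via nl
    card(P join A) = 300*300/(20) = 4500
    cost = 300 + 300*300 = 90300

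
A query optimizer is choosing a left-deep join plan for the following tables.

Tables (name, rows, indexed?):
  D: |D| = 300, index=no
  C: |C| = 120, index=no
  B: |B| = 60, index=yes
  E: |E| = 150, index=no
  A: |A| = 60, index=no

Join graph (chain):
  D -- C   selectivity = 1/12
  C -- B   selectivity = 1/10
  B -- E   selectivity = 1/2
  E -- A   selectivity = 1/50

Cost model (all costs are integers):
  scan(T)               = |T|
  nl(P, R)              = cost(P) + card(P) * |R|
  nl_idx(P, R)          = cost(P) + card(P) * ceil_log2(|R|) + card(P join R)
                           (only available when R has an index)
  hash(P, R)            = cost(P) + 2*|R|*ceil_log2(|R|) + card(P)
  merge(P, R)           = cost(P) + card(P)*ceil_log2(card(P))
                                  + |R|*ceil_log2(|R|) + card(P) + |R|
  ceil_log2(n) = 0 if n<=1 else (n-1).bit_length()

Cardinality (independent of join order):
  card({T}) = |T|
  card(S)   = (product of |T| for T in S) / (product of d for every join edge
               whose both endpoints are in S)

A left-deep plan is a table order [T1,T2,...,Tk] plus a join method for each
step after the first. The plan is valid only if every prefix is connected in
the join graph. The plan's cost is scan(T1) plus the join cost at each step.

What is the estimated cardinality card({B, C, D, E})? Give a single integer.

1350000

Tables in S: B(60), C(120), D(300), E(150)
Edges inside S: D-C(d=12), C-B(d=10), B-E(d=2)
numerator = 60 * 120 * 300 * 150 = 324000000
denominator = 12 * 10 * 2 = 240
card(S) = 324000000 / 240 = 1350000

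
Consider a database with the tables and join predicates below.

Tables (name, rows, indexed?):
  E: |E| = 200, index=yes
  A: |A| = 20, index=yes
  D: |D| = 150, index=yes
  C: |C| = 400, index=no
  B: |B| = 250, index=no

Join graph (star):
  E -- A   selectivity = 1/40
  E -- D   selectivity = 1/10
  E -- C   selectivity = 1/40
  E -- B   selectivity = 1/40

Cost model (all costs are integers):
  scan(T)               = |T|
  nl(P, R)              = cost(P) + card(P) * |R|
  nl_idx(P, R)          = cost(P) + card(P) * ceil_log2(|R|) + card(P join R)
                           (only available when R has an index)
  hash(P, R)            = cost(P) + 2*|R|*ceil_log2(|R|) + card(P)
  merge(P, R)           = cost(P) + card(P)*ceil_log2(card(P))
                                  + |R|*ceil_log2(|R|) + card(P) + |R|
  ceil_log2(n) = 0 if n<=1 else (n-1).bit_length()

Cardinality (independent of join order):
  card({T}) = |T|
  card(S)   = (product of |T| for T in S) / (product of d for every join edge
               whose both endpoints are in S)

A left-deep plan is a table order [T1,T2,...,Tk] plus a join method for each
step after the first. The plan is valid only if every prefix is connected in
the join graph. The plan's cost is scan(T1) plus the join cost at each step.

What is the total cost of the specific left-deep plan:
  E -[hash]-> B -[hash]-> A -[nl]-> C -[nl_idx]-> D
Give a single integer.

step 1: scan E: cost=200, card=200
step 2: join B via hash
    card(P join B) = 200*250/(40) = 1250
    cost = 200 + 2*250*8 + 200 = 4400
step 3: join A via hash
    card(P join A) = 1250*20/(40) = 625
    cost = 4400 + 2*20*5 + 1250 = 5850
step 4: join C via nl
    card(P join C) = 625*400/(40) = 6250
    cost = 5850 + 625*400 = 255850
step 5: join D via nl_idx
    card(P join D) = 6250*150/(10) = 93750
    cost = 255850 + 6250*8 + 93750 = 399600

399600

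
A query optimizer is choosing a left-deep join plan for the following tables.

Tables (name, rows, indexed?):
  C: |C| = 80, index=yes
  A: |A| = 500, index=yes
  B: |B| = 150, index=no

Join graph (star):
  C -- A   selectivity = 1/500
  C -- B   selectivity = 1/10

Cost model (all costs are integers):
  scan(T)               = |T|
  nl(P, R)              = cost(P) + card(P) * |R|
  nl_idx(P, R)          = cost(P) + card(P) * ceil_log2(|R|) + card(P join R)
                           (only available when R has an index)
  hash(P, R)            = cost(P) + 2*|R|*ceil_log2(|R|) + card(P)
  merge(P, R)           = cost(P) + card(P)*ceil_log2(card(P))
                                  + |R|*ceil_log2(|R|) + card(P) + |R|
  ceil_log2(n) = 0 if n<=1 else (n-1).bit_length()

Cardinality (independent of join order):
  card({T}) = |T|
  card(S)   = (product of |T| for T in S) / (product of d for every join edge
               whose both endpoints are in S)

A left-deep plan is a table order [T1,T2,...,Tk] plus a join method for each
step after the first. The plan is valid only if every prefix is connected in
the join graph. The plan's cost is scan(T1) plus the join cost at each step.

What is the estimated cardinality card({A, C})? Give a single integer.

80

Tables in S: A(500), C(80)
Edges inside S: C-A(d=500)
numerator = 500 * 80 = 40000
denominator = 500 = 500
card(S) = 40000 / 500 = 80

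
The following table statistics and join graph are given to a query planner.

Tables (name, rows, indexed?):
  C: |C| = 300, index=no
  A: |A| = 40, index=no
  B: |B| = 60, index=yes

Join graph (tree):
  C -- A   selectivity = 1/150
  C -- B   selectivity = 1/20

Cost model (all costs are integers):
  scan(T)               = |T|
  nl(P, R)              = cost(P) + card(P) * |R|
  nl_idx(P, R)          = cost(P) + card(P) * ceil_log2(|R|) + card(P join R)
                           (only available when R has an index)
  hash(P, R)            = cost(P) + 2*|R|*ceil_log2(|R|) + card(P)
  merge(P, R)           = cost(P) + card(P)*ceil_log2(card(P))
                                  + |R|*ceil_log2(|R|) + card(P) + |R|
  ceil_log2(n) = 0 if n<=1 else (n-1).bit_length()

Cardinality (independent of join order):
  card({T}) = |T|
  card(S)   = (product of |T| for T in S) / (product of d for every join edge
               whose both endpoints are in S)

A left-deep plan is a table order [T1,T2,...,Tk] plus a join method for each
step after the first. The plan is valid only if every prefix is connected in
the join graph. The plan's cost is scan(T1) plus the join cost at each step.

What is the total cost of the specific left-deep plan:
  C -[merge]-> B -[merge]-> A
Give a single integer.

step 1: scan C: cost=300, card=300
step 2: join B via merge
    card(P join B) = 300*60/(20) = 900
    cost = 300 + 300*9 + 60*6 + 300 + 60 = 3720
step 3: join A via merge
    card(P join A) = 900*40/(150) = 240
    cost = 3720 + 900*10 + 40*6 + 900 + 40 = 13900

13900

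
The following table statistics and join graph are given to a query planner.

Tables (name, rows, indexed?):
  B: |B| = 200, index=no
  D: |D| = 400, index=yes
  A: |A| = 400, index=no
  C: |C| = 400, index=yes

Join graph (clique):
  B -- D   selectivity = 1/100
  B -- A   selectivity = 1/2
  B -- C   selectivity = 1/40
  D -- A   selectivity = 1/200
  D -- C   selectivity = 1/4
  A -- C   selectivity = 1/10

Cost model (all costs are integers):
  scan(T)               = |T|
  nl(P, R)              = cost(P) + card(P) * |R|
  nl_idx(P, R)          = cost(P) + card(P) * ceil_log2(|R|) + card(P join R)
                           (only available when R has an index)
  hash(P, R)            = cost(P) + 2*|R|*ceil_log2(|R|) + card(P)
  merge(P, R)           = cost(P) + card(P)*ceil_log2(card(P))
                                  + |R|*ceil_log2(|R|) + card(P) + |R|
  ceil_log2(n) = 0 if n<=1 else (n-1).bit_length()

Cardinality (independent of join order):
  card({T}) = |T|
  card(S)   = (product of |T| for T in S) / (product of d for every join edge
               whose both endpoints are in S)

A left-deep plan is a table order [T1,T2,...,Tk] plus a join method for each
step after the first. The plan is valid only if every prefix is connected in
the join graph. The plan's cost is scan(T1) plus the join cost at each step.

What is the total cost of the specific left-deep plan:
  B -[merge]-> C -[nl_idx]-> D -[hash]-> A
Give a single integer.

step 1: scan B: cost=200, card=200
step 2: join C via merge
    card(P join C) = 200*400/(40) = 2000
    cost = 200 + 200*8 + 400*9 + 200 + 400 = 6000
step 3: join D via nl_idx
    card(P join D) = 2000*400/(100*4) = 2000
    cost = 6000 + 2000*9 + 2000 = 26000
step 4: join A via hash
    card(P join A) = 2000*400/(2*200*10) = 200
    cost = 26000 + 2*400*9 + 2000 = 35200

35200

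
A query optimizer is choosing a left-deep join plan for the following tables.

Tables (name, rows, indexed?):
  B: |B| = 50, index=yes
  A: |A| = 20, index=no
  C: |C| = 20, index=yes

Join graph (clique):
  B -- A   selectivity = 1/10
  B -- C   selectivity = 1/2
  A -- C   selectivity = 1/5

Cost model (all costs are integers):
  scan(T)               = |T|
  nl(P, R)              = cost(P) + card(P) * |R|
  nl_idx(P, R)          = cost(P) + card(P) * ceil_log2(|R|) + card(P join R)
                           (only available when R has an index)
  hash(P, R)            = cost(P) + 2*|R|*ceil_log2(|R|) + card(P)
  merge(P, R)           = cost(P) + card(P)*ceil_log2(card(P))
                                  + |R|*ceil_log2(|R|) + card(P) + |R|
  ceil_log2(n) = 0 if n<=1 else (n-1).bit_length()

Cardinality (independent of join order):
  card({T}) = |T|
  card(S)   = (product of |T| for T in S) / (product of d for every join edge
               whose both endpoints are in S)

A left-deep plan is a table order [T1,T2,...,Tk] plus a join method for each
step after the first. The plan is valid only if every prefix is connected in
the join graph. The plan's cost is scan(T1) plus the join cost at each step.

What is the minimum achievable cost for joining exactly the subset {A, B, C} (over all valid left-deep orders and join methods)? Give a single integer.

540

Selinger DP over subsets of {A,B,C}:
  {B}: scan cost=50, card=50
  {A}: scan cost=20, card=20
  {C}: scan cost=20, card=20
  {AB}: card=100; try (B,nl_idx)→240, (A,hash)→300, (B,merge)→490, (A,merge)→520, (B,hash)→640, (B,nl)→1020 …(+1); best=240 via (B,nl_idx)
  {BC}: card=500; try (C,hash)→300, (B,merge)→490, (C,merge)→520, (B,hash)→640, (B,nl_idx)→640, (C,nl_idx)→800 …(+2); best=300 via (C,hash)
  {AC}: card=80; try (C,nl_idx)→200, (C,hash)→240, (A,hash)→240, (C,merge)→260, (A,merge)→260, (C,nl)→420 …(+1); best=200 via (C,nl_idx)
  {ABC}: card=200; try (C,hash)→540, (B,hash)→880, (B,nl_idx)→880, (C,nl_idx)→940, (A,hash)→1000, (C,merge)→1160 …(+5); best=540 via (C,hash)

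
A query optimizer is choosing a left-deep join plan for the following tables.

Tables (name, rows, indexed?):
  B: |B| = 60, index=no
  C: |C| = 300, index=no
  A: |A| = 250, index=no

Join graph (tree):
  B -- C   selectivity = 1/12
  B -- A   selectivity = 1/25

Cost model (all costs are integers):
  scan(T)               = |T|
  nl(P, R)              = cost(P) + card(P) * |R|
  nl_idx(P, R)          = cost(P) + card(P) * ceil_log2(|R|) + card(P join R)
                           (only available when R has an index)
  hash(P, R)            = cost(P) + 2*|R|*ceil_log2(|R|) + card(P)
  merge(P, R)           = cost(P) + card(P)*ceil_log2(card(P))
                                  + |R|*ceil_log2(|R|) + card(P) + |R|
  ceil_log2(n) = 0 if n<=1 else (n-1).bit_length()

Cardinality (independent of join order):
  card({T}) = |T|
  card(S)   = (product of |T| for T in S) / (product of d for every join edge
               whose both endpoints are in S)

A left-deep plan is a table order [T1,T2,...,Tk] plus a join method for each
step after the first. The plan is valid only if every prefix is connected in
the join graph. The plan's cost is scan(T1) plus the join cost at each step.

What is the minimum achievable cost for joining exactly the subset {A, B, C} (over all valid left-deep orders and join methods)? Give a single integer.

6820

Selinger DP over subsets of {A,B,C}:
  {B}: scan cost=60, card=60
  {C}: scan cost=300, card=300
  {A}: scan cost=250, card=250
  {BC}: card=1500; try (B,hash)→1320, (C,merge)→3480, (B,merge)→3720, (C,hash)→5520, (C,nl)→18060, (B,nl)→18300; best=1320 via (B,hash)
  {AB}: card=600; try (B,hash)→1220, (A,merge)→2730, (B,merge)→2920, (A,hash)→4120, (A,nl)→15060, (B,nl)→15250; best=1220 via (B,hash)
  {ABC}: card=15000; try (A,hash)→6820, (C,hash)→7220, (C,merge)→10820, (A,merge)→21570, (C,nl)→181220, (A,nl)→376320; best=6820 via (A,hash)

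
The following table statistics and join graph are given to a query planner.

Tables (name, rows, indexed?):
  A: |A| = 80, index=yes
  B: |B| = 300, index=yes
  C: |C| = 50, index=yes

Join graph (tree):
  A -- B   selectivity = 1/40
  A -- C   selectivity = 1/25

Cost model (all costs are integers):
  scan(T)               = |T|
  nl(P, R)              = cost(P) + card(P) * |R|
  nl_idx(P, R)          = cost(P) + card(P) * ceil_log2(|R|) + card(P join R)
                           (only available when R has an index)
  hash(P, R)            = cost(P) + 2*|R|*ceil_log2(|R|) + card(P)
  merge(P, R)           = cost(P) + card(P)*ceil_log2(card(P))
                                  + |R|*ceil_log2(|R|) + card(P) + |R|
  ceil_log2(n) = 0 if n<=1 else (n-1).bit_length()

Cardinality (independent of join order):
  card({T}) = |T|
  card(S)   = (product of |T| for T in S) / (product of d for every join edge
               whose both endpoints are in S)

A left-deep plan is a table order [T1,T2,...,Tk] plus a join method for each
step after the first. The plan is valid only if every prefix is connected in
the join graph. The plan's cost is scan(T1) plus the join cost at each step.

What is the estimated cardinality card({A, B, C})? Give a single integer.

Tables in S: A(80), B(300), C(50)
Edges inside S: A-B(d=40), A-C(d=25)
numerator = 80 * 300 * 50 = 1200000
denominator = 40 * 25 = 1000
card(S) = 1200000 / 1000 = 1200

1200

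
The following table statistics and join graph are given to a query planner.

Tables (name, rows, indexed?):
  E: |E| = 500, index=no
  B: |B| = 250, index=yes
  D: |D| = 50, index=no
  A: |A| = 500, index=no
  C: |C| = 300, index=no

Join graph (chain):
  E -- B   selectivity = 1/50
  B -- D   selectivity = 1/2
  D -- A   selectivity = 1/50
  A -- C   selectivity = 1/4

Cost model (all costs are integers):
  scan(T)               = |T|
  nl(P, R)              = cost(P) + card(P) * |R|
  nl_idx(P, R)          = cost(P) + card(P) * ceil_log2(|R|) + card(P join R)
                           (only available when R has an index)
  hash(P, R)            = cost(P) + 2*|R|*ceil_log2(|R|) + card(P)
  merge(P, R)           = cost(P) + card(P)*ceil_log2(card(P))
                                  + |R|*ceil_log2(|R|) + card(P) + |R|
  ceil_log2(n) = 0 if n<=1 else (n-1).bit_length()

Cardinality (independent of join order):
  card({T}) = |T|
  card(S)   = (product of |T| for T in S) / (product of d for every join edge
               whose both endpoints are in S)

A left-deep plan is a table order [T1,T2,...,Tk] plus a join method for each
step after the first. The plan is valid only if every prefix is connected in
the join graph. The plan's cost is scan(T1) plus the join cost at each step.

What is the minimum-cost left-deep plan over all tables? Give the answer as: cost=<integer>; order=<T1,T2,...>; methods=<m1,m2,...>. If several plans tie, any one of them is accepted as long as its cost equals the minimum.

Selinger DP (subsets sized 1..n):
  {E}: scan cost=500, card=500
  {B}: scan cost=250, card=250
  {D}: scan cost=50, card=50
  {A}: scan cost=500, card=500
  {C}: scan cost=300, card=300
  {BE}: card=2500; try (B,hash)→5000, (B,nl_idx)→7000, (E,merge)→7500, (B,merge)→7750, (E,hash)→9500, (E,nl)→125250 …(+1); best=5000 via (B,hash)
  {BD}: card=6250; try (D,hash)→1100, (B,merge)→2650, (D,merge)→2850, (B,hash)→4100, (B,nl_idx)→6700, (B,nl)→12550 …(+1); best=1100 via (D,hash)
  {AD}: card=500; try (D,hash)→1600, (A,merge)→5400, (D,merge)→5850, (A,hash)→9100, (A,nl)→25050, (D,nl)→25500; best=1600 via (D,hash)
  {AC}: card=37500; try (C,hash)→6400, (A,merge)→8300, (C,merge)→8500, (A,hash)→9600, (A,nl)→150300, (C,nl)→150500; best=6400 via (C,hash)
  {BDE}: card=62500; try (D,hash)→8100, (E,hash)→16350, (D,merge)→37850, (E,merge)→93600, (D,nl)→130000, (E,nl)→3126100; best=8100 via (D,hash)
  {ABD}: card=62500; try (B,hash)→6100, (B,merge)→8850, (A,hash)→16350, (B,nl_idx)→68100, (A,merge)→93600, (B,nl)→126600 …(+1); best=6100 via (B,hash)
  {ACD}: card=37500; try (C,hash)→7500, (C,merge)→9600, (D,hash)→44500, (C,nl)→151600, (D,merge)→644250, (D,nl)→1881400; best=7500 via (C,hash)
  {ABDE}: card=625000; try (E,hash)→77600, (A,hash)→79600, (E,merge)→1073600, (A,merge)→1075600, (E,nl)→31256100, (A,nl)→31258100; best=77600 via (E,hash)
  {ABCD}: card=4687500; try (B,hash)→49000, (C,hash)→74000, (B,merge)→647250, (C,merge)→1071600, (B,nl_idx)→4995000, (B,nl)→9382500 …(+1); best=49000 via (B,hash)
  {ABCDE}: card=46875000; try (C,hash)→708000, (E,hash)→4745500, (C,merge)→13205600, (E,merge)→112554000, (C,nl)→187577600, (E,nl)→2343799000; best=708000 via (C,hash)

cost=708000; order=A,D,B,E,C; methods=hash,hash,hash,hash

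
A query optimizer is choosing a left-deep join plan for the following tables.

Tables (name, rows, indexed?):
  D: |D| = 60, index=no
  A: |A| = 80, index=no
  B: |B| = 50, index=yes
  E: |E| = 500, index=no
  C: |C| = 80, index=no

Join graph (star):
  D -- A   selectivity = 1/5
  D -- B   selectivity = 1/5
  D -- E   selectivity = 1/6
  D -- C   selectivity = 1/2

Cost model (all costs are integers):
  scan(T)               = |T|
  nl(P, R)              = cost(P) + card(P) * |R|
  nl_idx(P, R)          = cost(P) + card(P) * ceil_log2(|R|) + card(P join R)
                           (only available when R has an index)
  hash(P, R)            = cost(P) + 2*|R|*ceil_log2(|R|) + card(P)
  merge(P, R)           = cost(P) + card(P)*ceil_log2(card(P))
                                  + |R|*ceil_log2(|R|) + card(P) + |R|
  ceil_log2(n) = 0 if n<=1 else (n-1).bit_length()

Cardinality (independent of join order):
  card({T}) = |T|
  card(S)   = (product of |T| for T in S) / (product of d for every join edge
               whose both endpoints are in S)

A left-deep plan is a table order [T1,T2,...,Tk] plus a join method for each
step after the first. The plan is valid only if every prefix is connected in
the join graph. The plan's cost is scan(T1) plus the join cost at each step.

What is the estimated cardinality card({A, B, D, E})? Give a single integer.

800000

Tables in S: A(80), B(50), D(60), E(500)
Edges inside S: D-A(d=5), D-B(d=5), D-E(d=6)
numerator = 80 * 50 * 60 * 500 = 120000000
denominator = 5 * 5 * 6 = 150
card(S) = 120000000 / 150 = 800000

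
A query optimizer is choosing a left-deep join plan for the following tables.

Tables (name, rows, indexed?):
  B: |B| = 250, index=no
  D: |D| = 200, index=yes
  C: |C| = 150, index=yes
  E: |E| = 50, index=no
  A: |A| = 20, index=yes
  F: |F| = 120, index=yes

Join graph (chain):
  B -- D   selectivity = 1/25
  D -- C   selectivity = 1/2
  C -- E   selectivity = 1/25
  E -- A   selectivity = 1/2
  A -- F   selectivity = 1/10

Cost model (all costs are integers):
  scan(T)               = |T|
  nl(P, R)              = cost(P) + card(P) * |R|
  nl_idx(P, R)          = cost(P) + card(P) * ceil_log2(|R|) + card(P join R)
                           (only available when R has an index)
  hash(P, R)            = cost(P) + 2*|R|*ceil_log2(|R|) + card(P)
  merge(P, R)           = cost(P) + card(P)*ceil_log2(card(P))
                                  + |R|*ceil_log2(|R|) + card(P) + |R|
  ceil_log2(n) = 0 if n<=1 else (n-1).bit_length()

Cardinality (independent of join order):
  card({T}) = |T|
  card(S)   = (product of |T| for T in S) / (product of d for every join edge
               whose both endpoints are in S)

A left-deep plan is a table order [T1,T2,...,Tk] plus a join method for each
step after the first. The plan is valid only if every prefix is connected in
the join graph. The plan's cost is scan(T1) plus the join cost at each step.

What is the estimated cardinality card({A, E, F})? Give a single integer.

Tables in S: A(20), E(50), F(120)
Edges inside S: E-A(d=2), A-F(d=10)
numerator = 20 * 50 * 120 = 120000
denominator = 2 * 10 = 20
card(S) = 120000 / 20 = 6000

6000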